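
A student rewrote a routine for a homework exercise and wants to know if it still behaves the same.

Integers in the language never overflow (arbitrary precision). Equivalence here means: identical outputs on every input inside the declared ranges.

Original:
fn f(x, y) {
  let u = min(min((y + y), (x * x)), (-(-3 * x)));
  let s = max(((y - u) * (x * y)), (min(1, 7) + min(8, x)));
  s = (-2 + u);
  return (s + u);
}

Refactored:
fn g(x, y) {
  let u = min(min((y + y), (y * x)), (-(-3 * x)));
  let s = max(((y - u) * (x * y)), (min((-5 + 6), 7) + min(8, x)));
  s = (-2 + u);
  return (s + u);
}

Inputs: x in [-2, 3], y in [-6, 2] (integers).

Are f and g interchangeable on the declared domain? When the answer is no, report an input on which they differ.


On input x=1, y=2, f returns 0 while g returns 2.
verdict: not equivalent; witness: x=1, y=2


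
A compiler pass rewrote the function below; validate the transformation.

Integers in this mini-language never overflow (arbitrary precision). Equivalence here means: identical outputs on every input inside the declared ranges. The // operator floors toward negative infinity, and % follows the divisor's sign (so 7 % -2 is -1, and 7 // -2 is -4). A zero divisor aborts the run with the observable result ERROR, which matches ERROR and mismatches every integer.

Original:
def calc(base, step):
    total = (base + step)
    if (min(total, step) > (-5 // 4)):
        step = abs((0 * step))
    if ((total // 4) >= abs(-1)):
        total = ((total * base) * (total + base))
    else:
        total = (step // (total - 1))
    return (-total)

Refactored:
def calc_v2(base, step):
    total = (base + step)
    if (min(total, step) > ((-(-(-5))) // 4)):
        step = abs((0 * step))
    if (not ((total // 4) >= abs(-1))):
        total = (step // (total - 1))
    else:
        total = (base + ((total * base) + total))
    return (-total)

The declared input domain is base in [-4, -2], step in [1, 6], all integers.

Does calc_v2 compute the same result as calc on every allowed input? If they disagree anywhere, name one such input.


Not equivalent: base=-2, step=6 separates them (16 vs 6).
calc: total=4, then (min(total, step) > (-5 // 4)) is true, then step=0, then ((total // 4) >= abs(-1)) is true, then total=-16, then returns 16
calc_v2: total=4, then (min(total, step) > ((-(-(-5))) // 4)) is true, then step=0, then (not ((total // 4) >= abs(-1))) is false, then total=-6, then returns 6
verdict: not equivalent; witness: base=-2, step=6


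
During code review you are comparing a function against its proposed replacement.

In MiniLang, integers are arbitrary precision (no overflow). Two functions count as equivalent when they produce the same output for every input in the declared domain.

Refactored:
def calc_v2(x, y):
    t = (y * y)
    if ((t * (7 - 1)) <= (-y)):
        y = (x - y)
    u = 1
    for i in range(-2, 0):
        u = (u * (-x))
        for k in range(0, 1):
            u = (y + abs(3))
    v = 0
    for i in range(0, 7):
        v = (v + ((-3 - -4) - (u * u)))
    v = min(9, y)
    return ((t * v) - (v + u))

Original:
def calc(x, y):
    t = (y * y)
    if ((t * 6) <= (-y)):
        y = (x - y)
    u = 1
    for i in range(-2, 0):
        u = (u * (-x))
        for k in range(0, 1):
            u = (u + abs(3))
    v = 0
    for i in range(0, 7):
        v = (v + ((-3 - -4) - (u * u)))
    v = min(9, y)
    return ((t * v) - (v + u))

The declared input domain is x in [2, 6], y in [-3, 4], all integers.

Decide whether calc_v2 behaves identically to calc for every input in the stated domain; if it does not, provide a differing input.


These are not equivalent — on x=2, y=-3 the outputs split (-25 vs -24).
calc: t=9, then ((t * 6) <= (-y)) is false, then u=1, then (i=-2), then u=-2, then (k=0), then u=1, then (i=-1), then u=-2, then (k=0), then u=1, then v=0, then (i=0), then v=0, then (i=1), then v=0, then (i=2), then v=0, then (i=3), then v=0, then (i=4), then v=0, then (i=5), then v=0, then (i=6), then v=0, then v=-3, then returns -25
calc_v2: t=9, then ((t * (7 - 1)) <= (-y)) is false, then u=1, then (i=-2), then u=-2, then (k=0), then u=0, then (i=-1), then u=0, then (k=0), then u=0, then v=0, then (i=0), then v=1, then (i=1), then v=2, then (i=2), then v=3, then (i=3), then v=4, then (i=4), then v=5, then (i=5), then v=6, then (i=6), then v=7, then v=-3, then returns -24
verdict: not equivalent; witness: x=2, y=-3


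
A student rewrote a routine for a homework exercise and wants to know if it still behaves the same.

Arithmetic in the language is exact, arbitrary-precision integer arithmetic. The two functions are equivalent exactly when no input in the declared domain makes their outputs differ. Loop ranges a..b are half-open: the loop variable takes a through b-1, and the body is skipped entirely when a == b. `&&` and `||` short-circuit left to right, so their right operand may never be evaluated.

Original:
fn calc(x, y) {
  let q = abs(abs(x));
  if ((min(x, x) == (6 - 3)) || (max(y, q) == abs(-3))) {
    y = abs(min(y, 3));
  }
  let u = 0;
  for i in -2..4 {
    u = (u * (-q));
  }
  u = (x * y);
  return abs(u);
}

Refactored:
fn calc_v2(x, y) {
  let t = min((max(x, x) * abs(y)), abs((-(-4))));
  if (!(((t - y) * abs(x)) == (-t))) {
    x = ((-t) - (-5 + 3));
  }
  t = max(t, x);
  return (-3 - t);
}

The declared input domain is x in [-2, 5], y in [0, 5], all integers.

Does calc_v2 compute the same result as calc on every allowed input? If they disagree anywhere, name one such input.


The rewrite breaks on x=-2, y=0, where the results are 0 and -3.
calc: q = 2; ((min(x, x) == (6 - 3)) || (max(y, q) == abs(-3))) -> false; u = 0; [i=-2]; u = 0; [i=-1]; u = 0; [i=0]; u = 0; [i=1]; u = 0; [i=2]; u = 0; [i=3]; u = 0; u = 0; return 0
calc_v2: t = 0; (!(((t - y) * abs(x)) == (-t))) -> false; t = 0; return -3
verdict: not equivalent; witness: x=-2, y=0


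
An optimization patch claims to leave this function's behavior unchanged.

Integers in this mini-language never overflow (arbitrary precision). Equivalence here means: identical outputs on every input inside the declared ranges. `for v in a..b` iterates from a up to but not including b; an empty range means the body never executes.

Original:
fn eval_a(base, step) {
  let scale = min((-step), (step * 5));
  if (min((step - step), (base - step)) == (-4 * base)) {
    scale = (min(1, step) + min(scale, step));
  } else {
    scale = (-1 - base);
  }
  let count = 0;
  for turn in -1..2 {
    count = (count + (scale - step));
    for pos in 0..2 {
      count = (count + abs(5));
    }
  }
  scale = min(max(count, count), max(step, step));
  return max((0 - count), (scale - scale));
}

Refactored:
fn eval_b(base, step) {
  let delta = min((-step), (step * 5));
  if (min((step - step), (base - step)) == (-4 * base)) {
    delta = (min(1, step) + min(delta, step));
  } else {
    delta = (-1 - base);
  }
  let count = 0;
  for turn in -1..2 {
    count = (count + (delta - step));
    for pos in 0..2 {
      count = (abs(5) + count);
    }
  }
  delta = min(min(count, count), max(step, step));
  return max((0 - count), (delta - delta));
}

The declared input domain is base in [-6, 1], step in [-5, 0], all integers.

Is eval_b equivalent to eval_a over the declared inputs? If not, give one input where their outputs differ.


Equivalent. Although `max(count, count)` became `min(count, count)`, no input in the stated domain can expose it.
An exhaustive pass over the 48 declared inputs shows identical outputs.
As a probe, take base=-5, step=-2: eval_a runs scale := -10 | (min((step - step), (base - step)) == (-4 * base)): false | scale := 4 | count := 0 | iter turn=-1: | count := 6 | iter pos=0: | count := 11 | iter pos=1: | count := 16 | iter turn=0: | count := 22 | iter pos=0: | count := 27 | iter pos=1: | count := 32 | iter turn=1: | count := 38 | iter pos=0: | count := 43 | iter pos=1: | count := 48 | scale := -2 | result 0; eval_b runs delta := -10 | (min((step - step), (base - step)) == (-4 * base)): false | delta := 4 | count := 0 | iter turn=-1: | count := 6 | iter pos=0: | count := 11 | iter pos=1: | count := 16 | iter turn=0: | count := 22 | iter pos=0: | count := 27 | iter pos=1: | count := 32 | iter turn=1: | count := 38 | iter pos=0: | count := 43 | iter pos=1: | count := 48 | delta := -2 | result 0; both end at 0.
verdict: equivalent


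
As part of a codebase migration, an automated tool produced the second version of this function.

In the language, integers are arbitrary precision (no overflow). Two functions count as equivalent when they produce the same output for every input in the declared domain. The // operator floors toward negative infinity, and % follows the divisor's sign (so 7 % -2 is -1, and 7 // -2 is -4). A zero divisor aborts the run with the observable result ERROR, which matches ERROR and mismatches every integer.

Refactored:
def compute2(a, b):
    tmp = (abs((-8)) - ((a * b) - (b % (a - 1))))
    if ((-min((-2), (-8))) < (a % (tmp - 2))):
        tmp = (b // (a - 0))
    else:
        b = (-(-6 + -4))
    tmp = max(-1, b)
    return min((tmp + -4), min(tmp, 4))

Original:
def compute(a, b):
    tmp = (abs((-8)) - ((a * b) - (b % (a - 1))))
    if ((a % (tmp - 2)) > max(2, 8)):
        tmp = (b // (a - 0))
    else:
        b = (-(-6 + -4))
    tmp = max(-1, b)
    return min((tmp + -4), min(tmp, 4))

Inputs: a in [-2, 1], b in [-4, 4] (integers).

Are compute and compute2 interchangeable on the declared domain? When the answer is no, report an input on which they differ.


Behavior is preserved: although comparison usage differs; min/max/abs usage differs, the outputs never diverge.
As a probe, take a=-1, b=-4: compute runs tmp = 4; ((a % (tmp - 2)) > max(2, 8)) -> false; b = 10; tmp = 10; return 4; compute2 runs tmp = 4; ((-min((-2), (-8))) < (a % (tmp - 2))) -> false; b = 10; tmp = 10; return 4; both end at 4.
Sweeping the whole domain (36 inputs) finds no disagreement.
verdict: equivalent


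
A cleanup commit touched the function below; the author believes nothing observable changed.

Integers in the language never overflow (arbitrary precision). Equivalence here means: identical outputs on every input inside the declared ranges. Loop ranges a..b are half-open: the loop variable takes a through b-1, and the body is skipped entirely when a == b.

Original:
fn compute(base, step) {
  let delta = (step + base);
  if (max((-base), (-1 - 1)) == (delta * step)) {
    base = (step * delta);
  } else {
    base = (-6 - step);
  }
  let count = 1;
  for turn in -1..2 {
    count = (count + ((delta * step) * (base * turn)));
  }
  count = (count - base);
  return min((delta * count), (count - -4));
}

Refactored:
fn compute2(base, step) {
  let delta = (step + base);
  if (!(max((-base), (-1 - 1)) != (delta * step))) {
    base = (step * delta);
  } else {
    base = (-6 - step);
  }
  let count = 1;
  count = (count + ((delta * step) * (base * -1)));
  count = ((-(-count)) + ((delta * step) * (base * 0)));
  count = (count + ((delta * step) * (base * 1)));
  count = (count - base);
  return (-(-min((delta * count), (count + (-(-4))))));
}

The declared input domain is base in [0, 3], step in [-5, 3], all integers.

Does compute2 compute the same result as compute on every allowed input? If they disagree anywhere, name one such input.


Differences: statement counts differ, boolean connective usage differs, local variable names differ, constant usage differs, comparison usage differs, arithmetic usage differs, loop structure differs — yet all 36 inputs agree.
verdict: equivalent


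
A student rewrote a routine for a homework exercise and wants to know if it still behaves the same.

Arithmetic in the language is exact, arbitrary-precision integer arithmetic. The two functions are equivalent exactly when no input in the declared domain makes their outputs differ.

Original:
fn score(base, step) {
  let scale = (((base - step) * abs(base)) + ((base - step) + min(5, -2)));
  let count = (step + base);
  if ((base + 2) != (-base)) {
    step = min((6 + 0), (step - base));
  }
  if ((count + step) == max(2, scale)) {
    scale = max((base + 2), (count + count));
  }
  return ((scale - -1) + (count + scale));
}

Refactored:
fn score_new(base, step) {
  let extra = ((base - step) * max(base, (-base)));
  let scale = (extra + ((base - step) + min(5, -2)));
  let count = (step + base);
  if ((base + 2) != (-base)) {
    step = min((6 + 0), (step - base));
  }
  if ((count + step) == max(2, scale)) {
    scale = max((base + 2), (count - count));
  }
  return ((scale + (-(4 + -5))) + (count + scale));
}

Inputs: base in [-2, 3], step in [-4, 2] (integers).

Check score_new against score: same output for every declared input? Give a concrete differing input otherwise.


Not equivalent: base=1, step=1 separates them (11 vs 9).
score: scale=-2, then count=2, then ((base + 2) != (-base)) is true, then step=0, then ((count + step) == max(2, scale)) is true, then scale=4, then returns 11
score_new: extra=0, then scale=-2, then count=2, then ((base + 2) != (-base)) is true, then step=0, then ((count + step) == max(2, scale)) is true, then scale=3, then returns 9
verdict: not equivalent; witness: base=1, step=1


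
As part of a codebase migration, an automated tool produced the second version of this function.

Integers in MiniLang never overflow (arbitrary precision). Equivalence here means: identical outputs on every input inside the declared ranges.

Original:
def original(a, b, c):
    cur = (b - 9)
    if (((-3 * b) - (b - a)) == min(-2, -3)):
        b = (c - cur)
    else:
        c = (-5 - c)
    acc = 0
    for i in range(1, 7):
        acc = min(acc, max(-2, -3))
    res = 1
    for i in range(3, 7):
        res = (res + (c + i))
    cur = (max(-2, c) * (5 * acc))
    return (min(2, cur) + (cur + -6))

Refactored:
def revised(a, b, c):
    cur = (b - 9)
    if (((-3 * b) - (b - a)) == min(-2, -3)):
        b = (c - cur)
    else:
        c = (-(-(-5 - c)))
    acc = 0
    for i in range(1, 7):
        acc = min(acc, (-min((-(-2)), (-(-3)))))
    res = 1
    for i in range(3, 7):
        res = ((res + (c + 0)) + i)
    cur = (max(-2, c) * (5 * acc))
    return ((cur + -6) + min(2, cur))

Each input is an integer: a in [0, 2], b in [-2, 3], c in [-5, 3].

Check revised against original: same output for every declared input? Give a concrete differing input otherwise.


This is a faithful refactor — min/max/abs usage differs, constant usage differs, arithmetic usage differs, but the computed results match everywhere.
One worked example (a=1, b=0, c=-3) — original: cur becomes -9; next (((-3 * b) - (b - a)) == min(-2, -3)) evaluates to false; next c becomes -2; next acc becomes 0; next at i=1:; next acc becomes -2; next at i=2:; next acc becomes -2; next at i=3:; next acc becomes -2; next at i=4:; next acc becomes -2; next at i=5:; next acc becomes -2; next at i=6:; next acc becomes -2; next res becomes 1; next at i=3:; next res becomes 2; next at i=4:; next res becomes 4; next at i=5:; next res becomes 7; next at i=6:; next res becomes 11; next cur becomes 20; next final value 16; revised: cur becomes -9; next (((-3 * b) - (b - a)) == min(-2, -3)) evaluates to false; next c becomes -2; next acc becomes 0; next at i=1:; next acc becomes -2; next at i=2:; next acc becomes -2; next at i=3:; next acc becomes -2; next at i=4:; next acc becomes -2; next at i=5:; next acc becomes -2; next at i=6:; next acc becomes -2; next res becomes 1; next at i=3:; next res becomes 2; next at i=4:; next res becomes 4; next at i=5:; next res becomes 7; next at i=6:; next res becomes 11; next cur becomes 20; next final value 16; agreement on 16.
Checked all 162 inputs in the declared domain: the outputs agree on every one.
verdict: equivalent


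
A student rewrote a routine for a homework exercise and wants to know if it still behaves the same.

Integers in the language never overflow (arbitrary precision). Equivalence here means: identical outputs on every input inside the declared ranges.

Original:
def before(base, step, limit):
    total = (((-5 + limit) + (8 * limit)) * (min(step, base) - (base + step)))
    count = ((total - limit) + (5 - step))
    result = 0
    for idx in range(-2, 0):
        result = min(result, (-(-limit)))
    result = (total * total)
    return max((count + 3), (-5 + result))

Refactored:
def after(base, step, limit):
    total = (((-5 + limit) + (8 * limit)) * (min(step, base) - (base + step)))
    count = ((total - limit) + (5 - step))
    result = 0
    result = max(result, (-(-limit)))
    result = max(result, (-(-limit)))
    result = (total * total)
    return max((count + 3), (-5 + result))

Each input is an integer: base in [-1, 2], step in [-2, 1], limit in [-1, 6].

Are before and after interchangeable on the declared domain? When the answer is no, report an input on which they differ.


The edit looks behavioral (`min(result, (-(-limit)))` became `max(result, (-(-limit)))`), but over these ranges it never changes the outcome.
One worked example (base=1, step=0, limit=4) — before: total = -31; count = -30; result = 0; [idx=-2]; result = 0; [idx=-1]; result = 0; result = 961; return 956; after: total = -31; count = -30; result = 0; result = 4; result = 4; result = 961; return 956; agreement on 956.
Sweeping the whole domain (128 inputs) finds no disagreement.
verdict: equivalent


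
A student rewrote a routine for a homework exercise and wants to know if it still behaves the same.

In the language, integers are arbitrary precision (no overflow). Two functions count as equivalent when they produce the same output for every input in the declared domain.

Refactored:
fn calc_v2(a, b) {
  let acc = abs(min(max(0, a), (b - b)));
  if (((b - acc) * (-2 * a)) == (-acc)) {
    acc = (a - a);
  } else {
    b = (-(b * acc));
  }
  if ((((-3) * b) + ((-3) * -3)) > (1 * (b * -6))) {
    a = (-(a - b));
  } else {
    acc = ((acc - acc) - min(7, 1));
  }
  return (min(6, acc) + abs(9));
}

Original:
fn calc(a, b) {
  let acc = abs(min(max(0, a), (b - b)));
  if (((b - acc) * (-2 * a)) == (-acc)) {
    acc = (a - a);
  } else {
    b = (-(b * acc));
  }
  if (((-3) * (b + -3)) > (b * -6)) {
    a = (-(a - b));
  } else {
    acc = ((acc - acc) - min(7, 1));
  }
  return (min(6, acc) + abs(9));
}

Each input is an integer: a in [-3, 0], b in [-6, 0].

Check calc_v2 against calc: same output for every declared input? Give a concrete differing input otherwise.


Equivalent — the differences include arithmetic usage differs, plus constant usage differs, yet no declared input distinguishes the two.
As a probe, take a=-1, b=-4: calc runs acc becomes 0; next (((b - acc) * (-2 * a)) == (-acc)) evaluates to false; next b becomes 0; next (((-3) * (b + -3)) > (b * -6)) evaluates to true; next a becomes 1; next final value 9; calc_v2 runs acc becomes 0; next (((b - acc) * (-2 * a)) == (-acc)) evaluates to false; next b becomes 0; next ((((-3) * b) + ((-3) * -3)) > (1 * (b * -6))) evaluates to true; next a becomes 1; next final value 9; both end at 9.
An exhaustive pass over the 28 declared inputs shows identical outputs.
verdict: equivalent


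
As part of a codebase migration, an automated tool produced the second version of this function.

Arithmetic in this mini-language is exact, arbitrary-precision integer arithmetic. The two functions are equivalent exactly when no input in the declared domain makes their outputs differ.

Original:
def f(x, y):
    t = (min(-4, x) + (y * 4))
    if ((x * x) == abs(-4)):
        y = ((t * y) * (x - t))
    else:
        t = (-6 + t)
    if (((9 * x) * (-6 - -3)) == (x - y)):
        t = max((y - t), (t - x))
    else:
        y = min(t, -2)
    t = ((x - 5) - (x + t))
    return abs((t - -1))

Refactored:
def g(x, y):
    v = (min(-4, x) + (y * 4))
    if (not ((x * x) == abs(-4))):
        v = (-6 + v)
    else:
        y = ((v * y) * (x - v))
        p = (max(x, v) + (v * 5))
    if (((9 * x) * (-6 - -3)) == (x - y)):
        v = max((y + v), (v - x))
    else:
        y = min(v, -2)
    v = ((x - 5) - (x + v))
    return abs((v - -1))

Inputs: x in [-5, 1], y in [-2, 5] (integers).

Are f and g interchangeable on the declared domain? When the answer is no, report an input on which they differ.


Input x=0, y=0: 14 from f versus 6 from g.
verdict: not equivalent; witness: x=0, y=0


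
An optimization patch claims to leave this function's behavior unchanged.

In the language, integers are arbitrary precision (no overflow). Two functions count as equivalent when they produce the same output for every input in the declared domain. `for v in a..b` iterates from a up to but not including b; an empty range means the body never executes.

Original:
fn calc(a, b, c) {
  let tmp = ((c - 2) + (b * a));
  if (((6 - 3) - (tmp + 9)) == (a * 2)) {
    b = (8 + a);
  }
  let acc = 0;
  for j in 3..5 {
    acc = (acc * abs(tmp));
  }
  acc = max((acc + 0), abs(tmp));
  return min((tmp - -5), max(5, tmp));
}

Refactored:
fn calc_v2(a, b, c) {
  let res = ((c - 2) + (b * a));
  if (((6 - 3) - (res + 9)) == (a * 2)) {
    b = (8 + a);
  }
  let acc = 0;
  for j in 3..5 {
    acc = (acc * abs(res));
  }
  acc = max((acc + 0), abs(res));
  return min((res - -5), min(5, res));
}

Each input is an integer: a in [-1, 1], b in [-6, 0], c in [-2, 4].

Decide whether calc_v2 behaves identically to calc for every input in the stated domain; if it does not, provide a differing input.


Input a=-1, b=-6, c=-2: 5 from calc versus 2 from calc_v2.
verdict: not equivalent; witness: a=-1, b=-6, c=-2


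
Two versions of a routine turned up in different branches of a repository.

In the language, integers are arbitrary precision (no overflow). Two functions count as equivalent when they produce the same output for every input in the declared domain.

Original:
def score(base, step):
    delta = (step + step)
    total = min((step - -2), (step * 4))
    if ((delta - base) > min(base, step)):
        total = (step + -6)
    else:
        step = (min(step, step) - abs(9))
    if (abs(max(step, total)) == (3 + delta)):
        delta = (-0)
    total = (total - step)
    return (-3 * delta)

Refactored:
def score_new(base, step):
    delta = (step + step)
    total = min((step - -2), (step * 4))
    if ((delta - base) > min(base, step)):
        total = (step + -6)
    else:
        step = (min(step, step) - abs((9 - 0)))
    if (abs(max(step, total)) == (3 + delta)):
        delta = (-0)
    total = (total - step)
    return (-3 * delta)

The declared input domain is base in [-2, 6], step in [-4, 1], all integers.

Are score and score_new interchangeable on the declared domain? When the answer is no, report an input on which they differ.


Comparing the listings, the differences include: arithmetic usage differs; constant usage differs.
As a probe, take base=2, step=-2: score runs delta = -4; total = -8; ((delta - base) > min(base, step)) -> false; step = -11; (abs(max(step, total)) == (3 + delta)) -> false; total = 3; return 12; score_new runs delta = -4; total = -8; ((delta - base) > min(base, step)) -> false; step = -11; (abs(max(step, total)) == (3 + delta)) -> false; total = 3; return 12; both end at 12.
An exhaustive pass over the 54 declared inputs shows identical outputs.
verdict: equivalent


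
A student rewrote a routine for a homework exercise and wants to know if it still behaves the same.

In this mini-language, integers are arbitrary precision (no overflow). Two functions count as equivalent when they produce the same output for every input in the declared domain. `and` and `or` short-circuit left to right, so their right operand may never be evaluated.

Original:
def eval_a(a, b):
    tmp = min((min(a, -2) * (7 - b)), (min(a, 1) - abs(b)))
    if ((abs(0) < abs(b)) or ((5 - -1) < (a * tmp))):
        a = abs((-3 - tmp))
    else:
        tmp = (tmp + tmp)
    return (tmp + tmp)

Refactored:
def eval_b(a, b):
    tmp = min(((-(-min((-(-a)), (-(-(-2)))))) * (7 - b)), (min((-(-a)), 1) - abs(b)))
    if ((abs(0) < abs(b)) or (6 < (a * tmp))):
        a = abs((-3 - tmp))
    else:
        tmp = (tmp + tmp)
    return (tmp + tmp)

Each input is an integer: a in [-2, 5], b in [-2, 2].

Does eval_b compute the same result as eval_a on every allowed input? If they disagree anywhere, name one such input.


Reading the diff, among the changes: arithmetic usage differs, and constant usage differs.
Tracing a=1, b=-2: eval_a: tmp=-18, then ((abs(0) < abs(b)) or ((5 - -1) < (a * tmp))) is true, then a=15, then returns -36 | eval_b: tmp=-18, then ((abs(0) < abs(b)) or (6 < (a * tmp))) is true, then a=15, then returns -36 — matching result -36.
Every one of the 40 inputs gives matching results.
verdict: equivalent


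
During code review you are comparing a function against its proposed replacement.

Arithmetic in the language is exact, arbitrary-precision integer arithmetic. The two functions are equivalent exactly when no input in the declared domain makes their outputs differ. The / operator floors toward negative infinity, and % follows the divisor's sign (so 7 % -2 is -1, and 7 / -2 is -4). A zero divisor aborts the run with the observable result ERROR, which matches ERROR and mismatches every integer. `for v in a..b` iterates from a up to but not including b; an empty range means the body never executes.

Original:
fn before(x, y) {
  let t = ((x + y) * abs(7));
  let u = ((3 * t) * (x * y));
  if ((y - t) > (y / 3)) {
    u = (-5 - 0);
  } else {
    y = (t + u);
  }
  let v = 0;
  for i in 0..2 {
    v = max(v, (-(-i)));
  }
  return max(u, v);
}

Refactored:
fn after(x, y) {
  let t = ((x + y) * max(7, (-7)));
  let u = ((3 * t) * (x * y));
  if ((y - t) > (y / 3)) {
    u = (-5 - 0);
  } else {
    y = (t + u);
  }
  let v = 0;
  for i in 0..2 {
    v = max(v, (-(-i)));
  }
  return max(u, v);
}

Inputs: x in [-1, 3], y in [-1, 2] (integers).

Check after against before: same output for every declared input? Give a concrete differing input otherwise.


Side by side, the visible changes include: min/max/abs usage differs; also constant usage differs.
As a probe, take x=-1, y=1: before runs t = 0; u = 0; ((y - t) > (y / 3)) -> true; u = -5; v = 0; [i=0]; v = 0; [i=1]; v = 1; return 1; after runs t = 0; u = 0; ((y - t) > (y / 3)) -> true; u = -5; v = 0; [i=0]; v = 0; [i=1]; v = 1; return 1; both end at 1.
Across all 20 domain points the two functions coincide.
verdict: equivalent


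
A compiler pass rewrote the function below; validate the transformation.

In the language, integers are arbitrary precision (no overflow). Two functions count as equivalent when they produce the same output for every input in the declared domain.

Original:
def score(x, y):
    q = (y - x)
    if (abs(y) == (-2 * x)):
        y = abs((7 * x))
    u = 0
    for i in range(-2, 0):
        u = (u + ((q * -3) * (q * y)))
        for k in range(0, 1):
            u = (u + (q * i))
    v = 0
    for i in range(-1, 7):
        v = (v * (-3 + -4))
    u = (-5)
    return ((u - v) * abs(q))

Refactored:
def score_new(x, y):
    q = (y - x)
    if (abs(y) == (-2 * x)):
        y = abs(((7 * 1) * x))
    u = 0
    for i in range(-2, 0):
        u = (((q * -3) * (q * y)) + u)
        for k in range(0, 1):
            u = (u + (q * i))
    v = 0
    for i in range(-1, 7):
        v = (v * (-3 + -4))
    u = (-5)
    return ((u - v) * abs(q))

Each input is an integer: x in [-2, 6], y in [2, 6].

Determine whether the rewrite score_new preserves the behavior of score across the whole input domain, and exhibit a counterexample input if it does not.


The two are interchangeable: arithmetic usage differs, constant usage differs, and every declared input agrees.
Spot check at x=-1, y=2 — score: q becomes 3; next (abs(y) == (-2 * x)) evaluates to true; next y becomes 7; next u becomes 0; next at i=-2:; next u becomes -189; next at k=0:; next u becomes -195; next at i=-1:; next u becomes -384; next at k=0:; next u becomes -387; next v becomes 0; next at i=-1:; next v becomes 0; next at i=0:; next v becomes 0; next at i=1:; next v becomes 0; next at i=2:; next v becomes 0; next at i=3:; next v becomes 0; next at i=4:; next v becomes 0; next at i=5:; next v becomes 0; next at i=6:; next v becomes 0; next u becomes -5; next final value -15. score_new: q becomes 3; next (abs(y) == (-2 * x)) evaluates to true; next y becomes 7; next u becomes 0; next at i=-2:; next u becomes -189; next at k=0:; next u becomes -195; next at i=-1:; next u becomes -384; next at k=0:; next u becomes -387; next v becomes 0; next at i=-1:; next v becomes 0; next at i=0:; next v becomes 0; next at i=1:; next v becomes 0; next at i=2:; next v becomes 0; next at i=3:; next v becomes 0; next at i=4:; next v becomes 0; next at i=5:; next v becomes 0; next at i=6:; next v becomes 0; next u becomes -5; next final value -15. Both give -15.
An exhaustive pass over the 45 declared inputs shows identical outputs.
verdict: equivalent


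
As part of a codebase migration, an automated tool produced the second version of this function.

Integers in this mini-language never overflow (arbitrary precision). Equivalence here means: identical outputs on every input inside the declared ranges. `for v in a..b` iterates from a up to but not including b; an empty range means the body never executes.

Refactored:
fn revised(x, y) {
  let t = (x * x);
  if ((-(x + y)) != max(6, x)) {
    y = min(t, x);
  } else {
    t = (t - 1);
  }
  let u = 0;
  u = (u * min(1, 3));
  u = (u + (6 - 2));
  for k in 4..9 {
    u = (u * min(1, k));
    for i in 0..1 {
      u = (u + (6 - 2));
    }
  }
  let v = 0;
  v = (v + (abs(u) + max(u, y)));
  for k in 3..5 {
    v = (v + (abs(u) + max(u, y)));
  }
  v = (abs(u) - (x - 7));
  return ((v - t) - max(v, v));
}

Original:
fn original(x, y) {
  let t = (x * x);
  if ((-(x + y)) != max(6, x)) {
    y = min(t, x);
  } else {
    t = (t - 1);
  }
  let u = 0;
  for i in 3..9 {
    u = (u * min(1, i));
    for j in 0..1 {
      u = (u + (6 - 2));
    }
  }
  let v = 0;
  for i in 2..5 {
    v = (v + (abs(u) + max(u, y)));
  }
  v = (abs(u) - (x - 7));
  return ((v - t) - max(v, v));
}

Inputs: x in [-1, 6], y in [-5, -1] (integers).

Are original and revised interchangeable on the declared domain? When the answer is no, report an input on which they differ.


Reading the diff, among the changes: statement counts differ, plus loop structure differs, plus constant usage differs, plus min/max/abs usage differs, plus arithmetic usage differs, plus local variable names differ.
Spot check at x=0, y=-1 — original: t=0, then ((-(x + y)) != max(6, x)) is true, then y=0, then u=0, then (i=3), then u=0, then (j=0), then u=4, then (i=4), then u=4, then (j=0), then u=8, then (i=5), then u=8, then (j=0), then u=12, then (i=6), then u=12, then (j=0), then u=16, then (i=7), then u=16, then (j=0), then u=20, then (i=8), then u=20, then (j=0), then u=24, then v=0, then (i=2), then v=48, then (i=3), then v=96, then (i=4), then v=144, then v=31, then returns 0. revised: t=0, then ((-(x + y)) != max(6, x)) is true, then y=0, then u=0, then u=0, then u=4, then (k=4), then u=4, then (i=0), then u=8, then (k=5), then u=8, then (i=0), then u=12, then (k=6), then u=12, then (i=0), then u=16, then (k=7), then u=16, then (i=0), then u=20, then (k=8), then u=20, then (i=0), then u=24, then v=0, then v=48, then (k=3), then v=96, then (k=4), then v=144, then v=31, then returns 0. Both give 0.
An exhaustive pass over the 40 declared inputs shows identical outputs.
verdict: equivalent


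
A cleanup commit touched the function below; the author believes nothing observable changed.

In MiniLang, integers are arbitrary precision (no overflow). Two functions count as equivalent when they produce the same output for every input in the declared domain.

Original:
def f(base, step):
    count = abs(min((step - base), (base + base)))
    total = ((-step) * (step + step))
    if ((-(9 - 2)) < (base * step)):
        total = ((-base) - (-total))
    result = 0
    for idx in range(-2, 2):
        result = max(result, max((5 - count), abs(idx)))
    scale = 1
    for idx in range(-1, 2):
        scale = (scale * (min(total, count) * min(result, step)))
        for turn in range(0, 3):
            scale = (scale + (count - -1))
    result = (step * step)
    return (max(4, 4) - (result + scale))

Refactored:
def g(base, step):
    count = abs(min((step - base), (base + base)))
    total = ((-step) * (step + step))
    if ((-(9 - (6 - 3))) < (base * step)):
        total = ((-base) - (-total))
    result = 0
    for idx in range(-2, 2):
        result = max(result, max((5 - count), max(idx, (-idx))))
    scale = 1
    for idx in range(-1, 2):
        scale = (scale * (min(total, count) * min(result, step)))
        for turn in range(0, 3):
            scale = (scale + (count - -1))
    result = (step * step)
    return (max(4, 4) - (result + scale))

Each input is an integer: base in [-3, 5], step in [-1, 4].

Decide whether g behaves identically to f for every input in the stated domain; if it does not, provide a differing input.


Run the pair on base=-3, step=2.
f: count becomes 6; next total becomes -8; next ((-(9 - 2)) < (base * step)) evaluates to true; next total becomes -5; next result becomes 0; next at idx=-2:; next result becomes 2; next at idx=-1:; next result becomes 2; next at idx=0:; next result becomes 2; next at idx=1:; next result becomes 2; next scale becomes 1; next at idx=-1:; next scale becomes -10; next at turn=0:; next scale becomes -3; next at turn=1:; next scale becomes 4; next at turn=2:; next scale becomes 11; next at idx=0:; next scale becomes -110; next at turn=0:; next scale becomes -103; next at turn=1:; next scale becomes -96; next at turn=2:; next scale becomes -89; next at idx=1:; next scale becomes 890; next at turn=0:; next scale becomes 897; next at turn=1:; next scale becomes 904; next at turn=2:; next scale becomes 911; next result becomes 4; next final value -911
g: count becomes 6; next total becomes -8; next ((-(9 - (6 - 3))) < (base * step)) evaluates to false; next result becomes 0; next at idx=-2:; next result becomes 2; next at idx=-1:; next result becomes 2; next at idx=0:; next result becomes 2; next at idx=1:; next result becomes 2; next scale becomes 1; next at idx=-1:; next scale becomes -16; next at turn=0:; next scale becomes -9; next at turn=1:; next scale becomes -2; next at turn=2:; next scale becomes 5; next at idx=0:; next scale becomes -80; next at turn=0:; next scale becomes -73; next at turn=1:; next scale becomes -66; next at turn=2:; next scale becomes -59; next at idx=1:; next scale becomes 944; next at turn=0:; next scale becomes 951; next at turn=1:; next scale becomes 958; next at turn=2:; next scale becomes 965; next result becomes 4; next final value -965
-911 != -965, so the rewrite changes behavior.
verdict: not equivalent; witness: base=-3, step=2


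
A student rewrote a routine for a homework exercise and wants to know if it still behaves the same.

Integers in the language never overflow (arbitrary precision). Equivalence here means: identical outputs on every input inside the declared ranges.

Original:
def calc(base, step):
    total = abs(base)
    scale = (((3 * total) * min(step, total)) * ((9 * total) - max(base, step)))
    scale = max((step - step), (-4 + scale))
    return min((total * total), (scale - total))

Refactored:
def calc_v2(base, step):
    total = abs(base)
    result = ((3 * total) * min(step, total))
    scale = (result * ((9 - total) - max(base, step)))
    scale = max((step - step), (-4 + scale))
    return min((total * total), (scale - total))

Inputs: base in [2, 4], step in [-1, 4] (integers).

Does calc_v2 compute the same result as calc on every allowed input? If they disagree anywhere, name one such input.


These are not equivalent — on base=4, step=1 the outputs split (16 vs 4).
calc: total := 4 | scale := 384 | scale := 380 | result 16
calc_v2: total := 4 | result := 12 | scale := 12 | scale := 8 | result 4
verdict: not equivalent; witness: base=4, step=1


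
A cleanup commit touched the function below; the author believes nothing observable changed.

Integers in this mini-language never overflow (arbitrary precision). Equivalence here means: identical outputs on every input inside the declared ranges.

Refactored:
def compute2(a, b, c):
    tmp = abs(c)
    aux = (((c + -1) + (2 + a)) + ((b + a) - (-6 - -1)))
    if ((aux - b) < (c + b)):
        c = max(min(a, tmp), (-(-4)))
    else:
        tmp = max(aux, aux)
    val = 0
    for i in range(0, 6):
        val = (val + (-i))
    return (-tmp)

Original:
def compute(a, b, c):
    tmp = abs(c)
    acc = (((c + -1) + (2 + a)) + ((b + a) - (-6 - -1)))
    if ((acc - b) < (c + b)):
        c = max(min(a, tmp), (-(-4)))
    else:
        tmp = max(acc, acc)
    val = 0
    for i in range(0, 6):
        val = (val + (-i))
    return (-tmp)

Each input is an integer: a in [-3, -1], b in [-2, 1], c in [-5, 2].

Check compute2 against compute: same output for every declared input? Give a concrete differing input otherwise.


This is a faithful refactor — local variable names differ, but the computed results match everywhere.
Spot check at a=-2, b=-1, c=0 — compute: tmp=0, then acc=1, then ((acc - b) < (c + b)) is false, then tmp=1, then val=0, then (i=0), then val=0, then (i=1), then val=-1, then (i=2), then val=-3, then (i=3), then val=-6, then (i=4), then val=-10, then (i=5), then val=-15, then returns -1. compute2: tmp=0, then aux=1, then ((aux - b) < (c + b)) is false, then tmp=1, then val=0, then (i=0), then val=0, then (i=1), then val=-1, then (i=2), then val=-3, then (i=3), then val=-6, then (i=4), then val=-10, then (i=5), then val=-15, then returns -1. Both give -1.
Checked all 96 inputs in the declared domain: the outputs agree on every one.
verdict: equivalent


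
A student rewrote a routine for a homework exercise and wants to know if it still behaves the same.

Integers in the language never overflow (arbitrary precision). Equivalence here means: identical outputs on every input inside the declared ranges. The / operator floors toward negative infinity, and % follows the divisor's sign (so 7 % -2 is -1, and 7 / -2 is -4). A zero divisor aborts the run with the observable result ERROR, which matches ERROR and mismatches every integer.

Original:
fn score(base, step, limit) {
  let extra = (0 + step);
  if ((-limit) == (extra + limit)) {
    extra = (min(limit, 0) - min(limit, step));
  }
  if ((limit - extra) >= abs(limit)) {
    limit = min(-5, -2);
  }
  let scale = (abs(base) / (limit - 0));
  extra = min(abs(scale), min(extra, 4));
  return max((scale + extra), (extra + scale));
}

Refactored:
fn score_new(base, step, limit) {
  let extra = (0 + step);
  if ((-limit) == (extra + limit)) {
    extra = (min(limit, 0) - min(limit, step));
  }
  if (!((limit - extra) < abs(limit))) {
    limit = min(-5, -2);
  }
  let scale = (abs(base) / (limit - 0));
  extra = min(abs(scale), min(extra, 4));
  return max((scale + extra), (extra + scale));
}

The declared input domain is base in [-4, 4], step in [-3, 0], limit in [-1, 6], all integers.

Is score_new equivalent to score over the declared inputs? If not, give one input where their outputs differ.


This is a faithful refactor — comparison usage differs; also boolean connective usage differs, but the computed results match everywhere.
One worked example (base=3, step=-2, limit=0) — score: extra=-2, then ((-limit) == (extra + limit)) is false, then ((limit - extra) >= abs(limit)) is true, then limit=-5, then scale=-1, then extra=-2, then returns -3; score_new: extra=-2, then ((-limit) == (extra + limit)) is false, then (!((limit - extra) < abs(limit))) is true, then limit=-5, then scale=-1, then extra=-2, then returns -3; agreement on -3.
Across all 288 domain points the two functions coincide.
verdict: equivalent


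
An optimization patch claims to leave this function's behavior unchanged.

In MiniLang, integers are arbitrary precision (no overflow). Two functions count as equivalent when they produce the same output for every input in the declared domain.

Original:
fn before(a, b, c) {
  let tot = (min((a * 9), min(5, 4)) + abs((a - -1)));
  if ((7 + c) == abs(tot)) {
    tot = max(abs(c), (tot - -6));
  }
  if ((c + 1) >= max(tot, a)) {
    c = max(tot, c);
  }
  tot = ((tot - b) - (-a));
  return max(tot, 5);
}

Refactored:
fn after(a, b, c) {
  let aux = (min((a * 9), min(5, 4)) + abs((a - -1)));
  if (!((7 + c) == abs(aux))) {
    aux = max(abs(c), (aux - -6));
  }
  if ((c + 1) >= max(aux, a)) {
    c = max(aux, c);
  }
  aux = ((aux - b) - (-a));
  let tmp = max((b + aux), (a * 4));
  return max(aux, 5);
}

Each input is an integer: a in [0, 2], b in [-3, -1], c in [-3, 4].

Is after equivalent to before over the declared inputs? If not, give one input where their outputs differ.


Evaluate both at a=0, b=-3, c=-3.
before: tot := 1 | ((7 + c) == abs(tot)): false | ((c + 1) >= max(tot, a)): false | tot := 4 | result 5
after: aux := 1 | (!((7 + c) == abs(aux))): true | aux := 7 | ((c + 1) >= max(aux, a)): false | aux := 10 | tmp := 7 | result 10
5 vs 10 — the two versions disagree here.
verdict: not equivalent; witness: a=0, b=-3, c=-3
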